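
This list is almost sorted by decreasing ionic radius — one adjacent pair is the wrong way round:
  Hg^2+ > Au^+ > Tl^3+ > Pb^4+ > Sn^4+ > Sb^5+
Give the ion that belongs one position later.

Hg^2+

Compare adjacent ions: they are isoelectronic (78 e⁻) and Hg has more protons than Au (80 vs 79), making Hg^2+ smaller — yet in this decreasing list Hg^2+ sits before Au^+. Nothing else is reversed, so Hg^2+ should move one place to the right.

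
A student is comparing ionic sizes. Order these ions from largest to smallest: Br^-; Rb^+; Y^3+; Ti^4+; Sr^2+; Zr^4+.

Br^- > Rb^+ > Sr^2+ > Y^3+ > Zr^4+ > Ti^4+

Ti^4+: 18 e⁻, Z=22, Zr^4+: 36 e⁻, Z=40, Y^3+: 36 e⁻, Z=39, Sr^2+: 36 e⁻, Z=38, Rb^+: 36 e⁻, Z=37, Br^-: 36 e⁻, Z=35. Ti^4+ < Zr^4+ (same group, period 4 vs 5); Zr^4+ < Y^3+ (both 36 e⁻, Z=40>39); Y^3+ < Sr^2+ (both 36 e⁻, Z=39>38); Sr^2+ < Rb^+ (isoelectronic, higher Z=38 is smaller); Rb^+ < Br^- (both 36 e⁻, Z=37>35).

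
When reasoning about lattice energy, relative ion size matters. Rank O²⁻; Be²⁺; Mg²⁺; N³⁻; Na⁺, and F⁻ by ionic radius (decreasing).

Be²⁺ (Z=4, 2 e⁻), Mg²⁺ (Z=12, 10 e⁻), Na⁺ (Z=11, 10 e⁻), F⁻ (Z=9, 10 e⁻), O²⁻ (Z=8, 10 e⁻), N³⁻ (Z=7, 10 e⁻). Be²⁺ < Mg²⁺ (same group, period 2 vs 3); Mg²⁺ < Na⁺ (isoelectronic, higher Z=12 is smaller); Na⁺ < F⁻ (both 10 e⁻, Z=11>9); F⁻ < O²⁻ (isoelectronic, higher Z=9 is smaller); O²⁻ < N³⁻ (both 10 e⁻, Z=8>7).

N³⁻ > O²⁻ > F⁻ > Na⁺ > Mg²⁺ > Be²⁺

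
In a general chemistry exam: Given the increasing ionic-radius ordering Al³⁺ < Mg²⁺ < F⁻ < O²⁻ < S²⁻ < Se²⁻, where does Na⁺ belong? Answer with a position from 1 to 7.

3

First list Z and electron count for each: Al³⁺ (Z=13, 10 e⁻), Mg²⁺ (Z=12, 10 e⁻), Na⁺ (Z=11, 10 e⁻), F⁻ (Z=9, 10 e⁻), O²⁻ (Z=8, 10 e⁻), S²⁻ (Z=16, 18 e⁻), Se²⁻ (Z=34, 36 e⁻). Al³⁺ < Mg²⁺ (both 10 e⁻, Z=13>12); Mg²⁺ < Na⁺ (both 10 e⁻, Z=12>11); Na⁺ < F⁻ (isoelectronic, higher Z=11 is smaller); F⁻ < O²⁻ (isoelectronic, higher Z=9 is smaller); O²⁻ < S²⁻ (same group, period 2 vs 3); S²⁻ < Se²⁻ (same group, period 3 vs 4).
The complete sequence is Al³⁺ < Mg²⁺ < Na⁺ < F⁻ < O²⁻ < S²⁻ < Se²⁻. Na⁺ sits at position 3.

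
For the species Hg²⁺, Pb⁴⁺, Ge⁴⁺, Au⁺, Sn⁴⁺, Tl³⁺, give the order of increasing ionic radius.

Ge⁴⁺ < Sn⁴⁺ < Pb⁴⁺ < Tl³⁺ < Hg²⁺ < Au⁺

Work out protons and electrons: Ge⁴⁺ has 28 e⁻ (Z=32), Sn⁴⁺ has 46 e⁻ (Z=50), Pb⁴⁺ has 78 e⁻ (Z=82), Tl³⁺ has 78 e⁻ (Z=81), Hg²⁺ has 78 e⁻ (Z=80), Au⁺ has 78 e⁻ (Z=79). Ge⁴⁺ < Sn⁴⁺ (same group, 1 shell fewer); Sn⁴⁺ < Pb⁴⁺ (same group, period 5 vs 6); Pb⁴⁺ < Tl³⁺ (both 78 e⁻, Z=82>81); Tl³⁺ < Hg²⁺ (both 78 e⁻, Z=81>80); Hg²⁺ < Au⁺ (isoelectronic, higher Z=80 is smaller).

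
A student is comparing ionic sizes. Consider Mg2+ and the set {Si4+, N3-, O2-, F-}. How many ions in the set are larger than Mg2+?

3

All of these have 10 electrons (isoelectronic). With the same electron cloud, the ion with the most protons pulls it in tightest. Nuclear charges: Si4+ (Z=14), Mg2+ (Z=12), F- (Z=9), O2- (Z=8), N3- (Z=7). Highest Z is smallest.
Placing each against Mg2+: smaller — Si4+; larger — F-, O2-, N3-. That's 3.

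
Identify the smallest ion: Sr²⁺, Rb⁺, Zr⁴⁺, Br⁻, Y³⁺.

These species are isoelectronic with 36 electrons. The only difference is the number of protons: Zr⁴⁺ (Z=40), Y³⁺ (Z=39), Sr²⁺ (Z=38), Rb⁺ (Z=37), Br⁻ (Z=35). The strongest nuclear pull (Zr⁴⁺) gives the smallest ion.

Zr⁴⁺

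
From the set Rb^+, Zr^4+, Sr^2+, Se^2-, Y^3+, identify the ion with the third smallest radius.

Sr^2+

All of these have 36 electrons (isoelectronic). With the same electron cloud, the ion with the most protons pulls it in tightest. Nuclear charges: Zr^4+ (Z=40), Y^3+ (Z=39), Sr^2+ (Z=38), Rb^+ (Z=37), Se^2- (Z=34). Highest Z is smallest.
Full ascending order: Zr^4+ < Y^3+ < Sr^2+ < Rb^+ < Se^2-. Counting from the smallest, position 3 is Sr^2+.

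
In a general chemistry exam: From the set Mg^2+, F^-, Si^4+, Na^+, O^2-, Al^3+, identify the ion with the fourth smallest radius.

All of these have 10 electrons (isoelectronic). With the same electron cloud, the ion with the most protons pulls it in tightest. Nuclear charges: Si^4+ (Z=14), Al^3+ (Z=13), Mg^2+ (Z=12), Na^+ (Z=11), F^- (Z=9), O^2- (Z=8). Highest Z is smallest.
That gives Si^4+ < Al^3+ < Mg^2+ < Na^+ < F^- < O^2-. From the smallest end, number 4 is Na^+.

Na^+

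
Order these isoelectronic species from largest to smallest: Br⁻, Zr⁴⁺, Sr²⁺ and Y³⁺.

Isoelectronic series (36 e⁻ each). Size is set by nuclear charge: more protons means a smaller ion. Zr⁴⁺ (Z=40), Y³⁺ (Z=39), Sr²⁺ (Z=38), Br⁻ (Z=35).

Br⁻ > Sr²⁺ > Y³⁺ > Zr⁴⁺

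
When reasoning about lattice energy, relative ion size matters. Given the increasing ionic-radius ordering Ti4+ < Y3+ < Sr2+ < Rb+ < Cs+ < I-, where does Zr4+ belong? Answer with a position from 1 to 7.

2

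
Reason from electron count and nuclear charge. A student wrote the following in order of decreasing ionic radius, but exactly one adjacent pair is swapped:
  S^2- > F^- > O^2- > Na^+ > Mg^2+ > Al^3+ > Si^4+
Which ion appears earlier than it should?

The pair F^-, O^2- is the wrong way round — F^- and O^2- share 10 electrons; the higher nuclear charge on F (Z=9) contracts it more, so F^- < O^2-. All other adjacent pairs agree with periodic trends, so F^- is the misplaced ion.

F^-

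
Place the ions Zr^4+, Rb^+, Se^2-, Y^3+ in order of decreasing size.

Se^2- > Rb^+ > Y^3+ > Zr^4+

Each ion has 36 electrons. The ranking follows nuclear charge in reverse — greater Z gives a smaller radius. Zr^4+ (Z=40), Y^3+ (Z=39), Rb^+ (Z=37), Se^2- (Z=34).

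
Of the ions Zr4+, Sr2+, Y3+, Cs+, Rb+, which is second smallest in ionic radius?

Tabulating Z and e⁻: Zr4+ (Z=40, 36 e⁻), Y3+ (Z=39, 36 e⁻), Sr2+ (Z=38, 36 e⁻), Rb+ (Z=37, 36 e⁻), Cs+ (Z=55, 54 e⁻). Zr4+ < Y3+ (isoelectronic, higher Z=40 is smaller); Y3+ < Sr2+ (both 36 e⁻, Z=39>38); Sr2+ < Rb+ (both 36 e⁻, Z=38>37); Rb+ < Cs+ (same group, 1 shell fewer).
So the order is Zr4+ < Y3+ < Sr2+ < Rb+ < Cs+; the 2nd-smallest ion is Y3+.

Y3+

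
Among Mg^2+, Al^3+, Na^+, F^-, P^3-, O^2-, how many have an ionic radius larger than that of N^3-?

1

Al^3+ has 10 e⁻ (Z=13), Mg^2+ has 10 e⁻ (Z=12), Na^+ has 10 e⁻ (Z=11), F^- has 10 e⁻ (Z=9), O^2- has 10 e⁻ (Z=8), N^3- has 10 e⁻ (Z=7), P^3- has 18 e⁻ (Z=15). Al^3+ < Mg^2+ (both 10 e⁻, Z=13>12); Mg^2+ < Na^+ (both 10 e⁻, Z=12>11); Na^+ < F^- (both 10 e⁻, Z=11>9); F^- < O^2- (isoelectronic, higher Z=9 is smaller); O^2- < N^3- (isoelectronic, higher Z=8 is smaller); N^3- < P^3- (same group, period 2 vs 3).
Relative to N^3-, the ions that are larger are P^3-. Count: 1.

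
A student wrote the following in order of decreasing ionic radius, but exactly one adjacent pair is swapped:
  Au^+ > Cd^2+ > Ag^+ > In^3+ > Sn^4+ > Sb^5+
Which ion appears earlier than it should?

Scanning neighbour by neighbour, only Cd^2+/Ag^+ violates a trend: they are isoelectronic (46 e⁻) and Cd has more protons than Ag (48 vs 47), making Cd^2+ smaller. That makes Cd^2+ the one sitting a position early relative to where it belongs.

Cd^2+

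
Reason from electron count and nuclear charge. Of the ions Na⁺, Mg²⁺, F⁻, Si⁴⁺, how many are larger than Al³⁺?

3

All of these have 10 electrons (isoelectronic). With the same electron cloud, the ion with the most protons pulls it in tightest. Nuclear charges: Si⁴⁺ (Z=14), Al³⁺ (Z=13), Mg²⁺ (Z=12), Na⁺ (Z=11), F⁻ (Z=9). Highest Z is smallest.
Relative to Al³⁺, the ions that are larger are Mg²⁺, Na⁺, F⁻. Count: 3.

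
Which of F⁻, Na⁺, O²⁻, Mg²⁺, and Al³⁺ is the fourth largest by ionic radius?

Each ion has 10 electrons. The ranking follows nuclear charge in reverse — greater Z gives a smaller radius. Al³⁺ (Z=13), Mg²⁺ (Z=12), Na⁺ (Z=11), F⁻ (Z=9), O²⁻ (Z=8).
Ordering: Al³⁺ < Mg²⁺ < Na⁺ < F⁻ < O²⁻. The fourth largest is Mg²⁺.

Mg²⁺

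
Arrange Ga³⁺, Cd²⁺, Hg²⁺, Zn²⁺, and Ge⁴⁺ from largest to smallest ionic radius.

Hg²⁺ > Cd²⁺ > Zn²⁺ > Ga³⁺ > Ge⁴⁺

First list Z and electron count for each: Ge⁴⁺: 28 e⁻, Z=32, Ga³⁺: 28 e⁻, Z=31, Zn²⁺: 28 e⁻, Z=30, Cd²⁺: 46 e⁻, Z=48, Hg²⁺: 78 e⁻, Z=80. Ge⁴⁺ < Ga³⁺ (isoelectronic, higher Z=32 is smaller); Ga³⁺ < Zn²⁺ (isoelectronic, higher Z=31 is smaller); Zn²⁺ < Cd²⁺ (same group, 1 shell fewer); Cd²⁺ < Hg²⁺ (same group, period 5 vs 6).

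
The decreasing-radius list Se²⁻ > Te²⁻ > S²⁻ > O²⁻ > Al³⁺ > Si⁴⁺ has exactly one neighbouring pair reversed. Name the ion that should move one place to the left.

Te²⁻

The pair Se²⁻, Te²⁻ is the wrong way round — same group and charge — period 4 sits above period 5, so Se²⁻ is smaller. All other adjacent pairs agree with periodic trends, so Te²⁻ is the misplaced ion.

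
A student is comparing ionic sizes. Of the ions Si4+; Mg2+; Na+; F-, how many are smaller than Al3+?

All of these have 10 electrons (isoelectronic). With the same electron cloud, the ion with the most protons pulls it in tightest. Nuclear charges: Si4+ (Z=14), Al3+ (Z=13), Mg2+ (Z=12), Na+ (Z=11), F- (Z=9). Highest Z is smallest.
Relative to Al3+, the ions that are smaller are Si4+. Count: 1.

1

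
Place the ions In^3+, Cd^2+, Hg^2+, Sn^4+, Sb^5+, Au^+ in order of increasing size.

Sb^5+ < Sn^4+ < In^3+ < Cd^2+ < Hg^2+ < Au^+

Sb^5+ (Z=51, 46 e⁻), Sn^4+ (Z=50, 46 e⁻), In^3+ (Z=49, 46 e⁻), Cd^2+ (Z=48, 46 e⁻), Hg^2+ (Z=80, 78 e⁻), Au^+ (Z=79, 78 e⁻). Sb^5+ < Sn^4+ (both 46 e⁻, Z=51>50); Sn^4+ < In^3+ (both 46 e⁻, Z=50>49); In^3+ < Cd^2+ (isoelectronic, higher Z=49 is smaller); Cd^2+ < Hg^2+ (same group, 1 shell fewer); Hg^2+ < Au^+ (isoelectronic, higher Z=80 is smaller).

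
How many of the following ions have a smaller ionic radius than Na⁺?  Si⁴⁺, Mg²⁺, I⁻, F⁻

Work out protons and electrons: Si⁴⁺ has 10 e⁻ (Z=14), Mg²⁺ has 10 e⁻ (Z=12), Na⁺ has 10 e⁻ (Z=11), F⁻ has 10 e⁻ (Z=9), I⁻ has 54 e⁻ (Z=53). Si⁴⁺ < Mg²⁺ (both 10 e⁻, Z=14>12); Mg²⁺ < Na⁺ (isoelectronic, higher Z=12 is smaller); Na⁺ < F⁻ (isoelectronic, higher Z=11 is smaller); F⁻ < I⁻ (same group, 3 shells fewer).
Placing each against Na⁺: smaller — Si⁴⁺, Mg²⁺; larger — F⁻, I⁻. So 2 are smaller.

2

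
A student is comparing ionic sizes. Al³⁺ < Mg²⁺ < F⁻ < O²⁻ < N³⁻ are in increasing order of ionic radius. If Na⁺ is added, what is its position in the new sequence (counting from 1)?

3

All of these have 10 electrons (isoelectronic). With the same electron cloud, the ion with the most protons pulls it in tightest. Nuclear charges: Al³⁺ (Z=13), Mg²⁺ (Z=12), Na⁺ (Z=11), F⁻ (Z=9), O²⁻ (Z=8), N³⁻ (Z=7). Highest Z is smallest.
With Na⁺ included the full order is Al³⁺ < Mg²⁺ < Na⁺ < F⁻ < O²⁻ < N³⁻, so it takes position 3.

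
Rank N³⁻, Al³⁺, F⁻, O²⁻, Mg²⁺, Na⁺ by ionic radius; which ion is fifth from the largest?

Mg²⁺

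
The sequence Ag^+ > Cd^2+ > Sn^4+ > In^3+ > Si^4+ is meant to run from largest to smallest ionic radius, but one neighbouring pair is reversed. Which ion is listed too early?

Scanning neighbour by neighbour, only Sn^4+/In^3+ violates a trend: both have 46 electrons but Z(Sn)=50 > Z(In)=49, so Sn^4+ should be the smaller of the two. That makes Sn^4+ the one sitting a position early relative to where it belongs.

Sn^4+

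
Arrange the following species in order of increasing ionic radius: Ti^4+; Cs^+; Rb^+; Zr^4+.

Ti^4+ < Zr^4+ < Rb^+ < Cs^+

Electron counts and nuclear charges: Ti^4+ has 18 e⁻ (Z=22), Zr^4+ has 36 e⁻ (Z=40), Rb^+ has 36 e⁻ (Z=37), Cs^+ has 54 e⁻ (Z=55). Ti^4+ < Zr^4+ (same group, 1 shell fewer); Zr^4+ < Rb^+ (isoelectronic, higher Z=40 is smaller); Rb^+ < Cs^+ (same group, period 5 vs 6).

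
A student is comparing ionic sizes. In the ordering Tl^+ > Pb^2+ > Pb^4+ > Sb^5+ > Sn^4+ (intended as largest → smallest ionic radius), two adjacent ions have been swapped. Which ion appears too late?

Sn^4+

Compare adjacent ions: they are isoelectronic (46 e⁻) and Sb has more protons than Sn (51 vs 50), making Sb^5+ smaller — yet in this decreasing list Sb^5+ sits before Sn^4+. Nothing else is reversed, so Sn^4+ should move one place to the left.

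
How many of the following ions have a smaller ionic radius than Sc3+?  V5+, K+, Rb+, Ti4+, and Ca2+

First list Z and electron count for each: V5+: 18 e⁻, Z=23, Ti4+: 18 e⁻, Z=22, Sc3+: 18 e⁻, Z=21, Ca2+: 18 e⁻, Z=20, K+: 18 e⁻, Z=19, Rb+: 36 e⁻, Z=37. V5+ < Ti4+ (both 18 e⁻, Z=23>22); Ti4+ < Sc3+ (isoelectronic, higher Z=22 is smaller); Sc3+ < Ca2+ (both 18 e⁻, Z=21>20); Ca2+ < K+ (isoelectronic, higher Z=20 is smaller); K+ < Rb+ (same group, period 4 vs 5).
Relative to Sc3+, the ions that are smaller are V5+, Ti4+. Count: 2.

2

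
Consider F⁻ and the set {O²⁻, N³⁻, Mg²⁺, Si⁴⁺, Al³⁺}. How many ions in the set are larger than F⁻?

All of these have 10 electrons (isoelectronic). With the same electron cloud, the ion with the most protons pulls it in tightest. Nuclear charges: Si⁴⁺ (Z=14), Al³⁺ (Z=13), Mg²⁺ (Z=12), F⁻ (Z=9), O²⁻ (Z=8), N³⁻ (Z=7). Highest Z is smallest.
Overall: Si⁴⁺ < Al³⁺ < Mg²⁺ < F⁻ < O²⁻ < N³⁻. F⁻ has 3 below it and 2 above. Count: 2.

2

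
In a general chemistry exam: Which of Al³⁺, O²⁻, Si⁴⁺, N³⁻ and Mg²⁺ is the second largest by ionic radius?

O²⁻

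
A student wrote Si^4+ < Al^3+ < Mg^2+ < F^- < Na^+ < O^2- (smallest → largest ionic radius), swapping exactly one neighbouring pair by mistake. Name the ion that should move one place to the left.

Na^+

Scanning neighbour by neighbour, only F^-/Na^+ violates a trend: both have 10 electrons but Z(Na)=11 > Z(F)=9, so Na^+ should be the smaller of the two. That makes Na^+ the one sitting a position late relative to where it belongs.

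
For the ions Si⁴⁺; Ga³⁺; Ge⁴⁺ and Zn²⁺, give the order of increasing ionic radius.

Si⁴⁺ (Z=14, 10 e⁻), Ge⁴⁺ (Z=32, 28 e⁻), Ga³⁺ (Z=31, 28 e⁻), Zn²⁺ (Z=30, 28 e⁻). Si⁴⁺ < Ge⁴⁺ (same group, 1 shell fewer); Ge⁴⁺ < Ga³⁺ (both 28 e⁻, Z=32>31); Ga³⁺ < Zn²⁺ (both 28 e⁻, Z=31>30).

Si⁴⁺ < Ge⁴⁺ < Ga³⁺ < Zn²⁺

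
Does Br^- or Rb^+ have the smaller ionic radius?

Each ion has 36 electrons. The ranking follows nuclear charge in reverse — greater Z gives a smaller radius. Rb^+ (Z=37), Br^- (Z=35).

Rb^+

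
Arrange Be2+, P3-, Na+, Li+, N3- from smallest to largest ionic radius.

Be2+ < Li+ < Na+ < N3- < P3-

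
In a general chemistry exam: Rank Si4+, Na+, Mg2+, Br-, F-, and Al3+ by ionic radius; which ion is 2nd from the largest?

F-

Tabulating Z and e⁻: Si4+ has 10 e⁻ (Z=14), Al3+ has 10 e⁻ (Z=13), Mg2+ has 10 e⁻ (Z=12), Na+ has 10 e⁻ (Z=11), F- has 10 e⁻ (Z=9), Br- has 36 e⁻ (Z=35). Si4+ < Al3+ (both 10 e⁻, Z=14>13); Al3+ < Mg2+ (isoelectronic, higher Z=13 is smaller); Mg2+ < Na+ (isoelectronic, higher Z=12 is smaller); Na+ < F- (both 10 e⁻, Z=11>9); F- < Br- (same group, 2 shells fewer).
So the order is Si4+ < Al3+ < Mg2+ < Na+ < F- < Br-; the 2nd-largest ion is F-.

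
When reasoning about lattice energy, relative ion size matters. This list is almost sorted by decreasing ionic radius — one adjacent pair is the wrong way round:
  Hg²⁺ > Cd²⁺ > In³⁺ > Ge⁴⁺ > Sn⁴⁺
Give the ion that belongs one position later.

Scanning neighbour by neighbour, only Ge⁴⁺/Sn⁴⁺ violates a trend: both in group 14 with the same charge; Ge⁴⁺ (period 4) has the smaller radius. That makes Ge⁴⁺ the one sitting a position early relative to where it belongs.

Ge⁴⁺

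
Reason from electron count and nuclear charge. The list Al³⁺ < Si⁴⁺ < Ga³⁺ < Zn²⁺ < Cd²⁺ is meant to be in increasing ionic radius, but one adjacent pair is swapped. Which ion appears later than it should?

Si⁴⁺

The pair Al³⁺, Si⁴⁺ is the wrong way round — they are isoelectronic (10 e⁻) and Si has more protons than Al (14 vs 13), making Si⁴⁺ smaller. All other adjacent pairs agree with periodic trends, so Si⁴⁺ is the misplaced ion.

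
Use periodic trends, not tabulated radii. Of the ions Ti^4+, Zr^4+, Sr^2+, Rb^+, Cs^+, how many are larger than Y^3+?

3

Work out protons and electrons: Ti^4+ has 18 e⁻ (Z=22), Zr^4+ has 36 e⁻ (Z=40), Y^3+ has 36 e⁻ (Z=39), Sr^2+ has 36 e⁻ (Z=38), Rb^+ has 36 e⁻ (Z=37), Cs^+ has 54 e⁻ (Z=55). Ti^4+ < Zr^4+ (same group, period 4 vs 5); Zr^4+ < Y^3+ (isoelectronic, higher Z=40 is smaller); Y^3+ < Sr^2+ (both 36 e⁻, Z=39>38); Sr^2+ < Rb^+ (both 36 e⁻, Z=38>37); Rb^+ < Cs^+ (same group, 1 shell fewer).
Overall: Ti^4+ < Zr^4+ < Y^3+ < Sr^2+ < Rb^+ < Cs^+. Y^3+ has 2 below it and 3 above. Count: 3.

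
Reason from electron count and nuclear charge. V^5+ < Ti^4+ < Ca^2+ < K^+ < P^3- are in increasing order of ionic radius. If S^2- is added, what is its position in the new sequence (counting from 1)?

5

Isoelectronic series (18 e⁻ each). Size is set by nuclear charge: more protons means a smaller ion. V^5+ (Z=23), Ti^4+ (Z=22), Ca^2+ (Z=20), K^+ (Z=19), S^2- (Z=16), P^3- (Z=15).
Putting S^2- in gives V^5+ < Ti^4+ < Ca^2+ < K^+ < S^2- < P^3-; it lands at slot 5.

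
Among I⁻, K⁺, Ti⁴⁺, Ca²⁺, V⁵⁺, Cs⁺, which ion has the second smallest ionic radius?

Tabulating Z and e⁻: V⁵⁺ has 18 e⁻ (Z=23), Ti⁴⁺ has 18 e⁻ (Z=22), Ca²⁺ has 18 e⁻ (Z=20), K⁺ has 18 e⁻ (Z=19), Cs⁺ has 54 e⁻ (Z=55), I⁻ has 54 e⁻ (Z=53). V⁵⁺ < Ti⁴⁺ (both 18 e⁻, Z=23>22); Ti⁴⁺ < Ca²⁺ (both 18 e⁻, Z=22>20); Ca²⁺ < K⁺ (isoelectronic, higher Z=20 is smaller); K⁺ < Cs⁺ (same group, 2 shells fewer); Cs⁺ < I⁻ (isoelectronic, higher Z=55 is smaller).
That gives V⁵⁺ < Ti⁴⁺ < Ca²⁺ < K⁺ < Cs⁺ < I⁻. From the smallest end, number 2 is Ti⁴⁺.

Ti⁴⁺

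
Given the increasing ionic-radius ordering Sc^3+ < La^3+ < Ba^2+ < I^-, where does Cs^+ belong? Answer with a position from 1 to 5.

4

Tabulating Z and e⁻: Sc^3+ (Z=21, 18 e⁻), La^3+ (Z=57, 54 e⁻), Ba^2+ (Z=56, 54 e⁻), Cs^+ (Z=55, 54 e⁻), I^- (Z=53, 54 e⁻). Sc^3+ < La^3+ (same group, 2 shells fewer); La^3+ < Ba^2+ (both 54 e⁻, Z=57>56); Ba^2+ < Cs^+ (isoelectronic, higher Z=56 is smaller); Cs^+ < I^- (isoelectronic, higher Z=55 is smaller).
The complete sequence is Sc^3+ < La^3+ < Ba^2+ < Cs^+ < I^-. Cs^+ sits at position 4.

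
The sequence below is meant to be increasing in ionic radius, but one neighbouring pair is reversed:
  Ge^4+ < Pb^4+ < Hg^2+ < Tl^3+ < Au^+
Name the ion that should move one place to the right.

Hg^2+

Scanning neighbour by neighbour, only Hg^2+/Tl^3+ violates a trend: both have 78 electrons but Z(Tl)=81 > Z(Hg)=80, so Tl^3+ should be the smaller of the two. That makes Hg^2+ the one sitting a position early relative to where it belongs.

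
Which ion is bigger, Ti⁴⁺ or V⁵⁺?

Ti⁴⁺

Isoelectronic series (18 e⁻ each). Size is set by nuclear charge: more protons means a smaller ion. V⁵⁺ (Z=23), Ti⁴⁺ (Z=22).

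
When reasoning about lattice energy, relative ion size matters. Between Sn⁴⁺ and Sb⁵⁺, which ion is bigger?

Isoelectronic series (46 e⁻ each). Size is set by nuclear charge: more protons means a smaller ion. Sb⁵⁺ (Z=51), Sn⁴⁺ (Z=50).

Sn⁴⁺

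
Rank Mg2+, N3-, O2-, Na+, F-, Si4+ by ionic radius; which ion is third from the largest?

F-

Isoelectronic series (10 e⁻ each). Size is set by nuclear charge: more protons means a smaller ion. Si4+ (Z=14), Mg2+ (Z=12), Na+ (Z=11), F- (Z=9), O2- (Z=8), N3- (Z=7).
Full ascending order: Si4+ < Mg2+ < Na+ < F- < O2- < N3-. Counting from the largest, position 3 is F-.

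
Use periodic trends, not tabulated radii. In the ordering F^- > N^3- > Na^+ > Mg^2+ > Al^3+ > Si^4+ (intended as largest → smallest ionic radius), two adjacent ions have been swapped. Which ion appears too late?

N^3-

The pair F^-, N^3- is the wrong way round — they are isoelectronic (10 e⁻) and F has more protons than N (9 vs 7), making F^- smaller. All other adjacent pairs agree with periodic trends, so N^3- is the misplaced ion.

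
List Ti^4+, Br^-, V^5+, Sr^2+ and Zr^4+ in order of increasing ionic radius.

Tabulating Z and e⁻: V^5+: 18 e⁻, Z=23, Ti^4+: 18 e⁻, Z=22, Zr^4+: 36 e⁻, Z=40, Sr^2+: 36 e⁻, Z=38, Br^-: 36 e⁻, Z=35. V^5+ < Ti^4+ (isoelectronic, higher Z=23 is smaller); Ti^4+ < Zr^4+ (same group, period 4 vs 5); Zr^4+ < Sr^2+ (isoelectronic, higher Z=40 is smaller); Sr^2+ < Br^- (both 36 e⁻, Z=38>35).

V^5+ < Ti^4+ < Zr^4+ < Sr^2+ < Br^-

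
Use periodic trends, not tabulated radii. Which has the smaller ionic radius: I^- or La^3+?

All of these have 54 electrons (isoelectronic). With the same electron cloud, the ion with the most protons pulls it in tightest. Nuclear charges: La^3+ (Z=57), I^- (Z=53). Highest Z is smallest.

La^3+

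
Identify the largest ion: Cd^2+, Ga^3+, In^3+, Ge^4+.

Cd^2+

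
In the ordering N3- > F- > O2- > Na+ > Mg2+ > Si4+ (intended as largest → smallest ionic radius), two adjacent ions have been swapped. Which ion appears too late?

Check each adjacent pair. F- and O2- are reversed: F- and O2- share 10 electrons; the higher nuclear charge on F (Z=9) contracts it more, so F- < O2-. No other neighbouring pair contradicts the periodic trends, so O2- is the ion listed too late.

O2-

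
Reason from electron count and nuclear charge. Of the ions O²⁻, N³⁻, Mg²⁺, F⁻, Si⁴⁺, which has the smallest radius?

Si⁴⁺

All of these have 10 electrons (isoelectronic). With the same electron cloud, the ion with the most protons pulls it in tightest. Nuclear charges: Si⁴⁺ (Z=14), Mg²⁺ (Z=12), F⁻ (Z=9), O²⁻ (Z=8), N³⁻ (Z=7). Highest Z is smallest.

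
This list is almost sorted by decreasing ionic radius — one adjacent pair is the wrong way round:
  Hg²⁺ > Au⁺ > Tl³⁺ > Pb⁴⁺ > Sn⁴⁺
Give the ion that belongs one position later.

Scanning neighbour by neighbour, only Hg²⁺/Au⁺ violates a trend: Hg²⁺ and Au⁺ share 78 electrons; the higher nuclear charge on Hg (Z=80) contracts it more, so Hg²⁺ < Au⁺. That makes Hg²⁺ the one sitting a position early relative to where it belongs.

Hg²⁺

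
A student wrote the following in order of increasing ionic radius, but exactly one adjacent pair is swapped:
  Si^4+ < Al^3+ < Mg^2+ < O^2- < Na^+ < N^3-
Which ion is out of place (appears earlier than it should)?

O^2-

The pair O^2-, Na^+ is the wrong way round — Na^+ and O^2- share 10 electrons; the higher nuclear charge on Na (Z=11) contracts it more, so Na^+ < O^2-. All other adjacent pairs agree with periodic trends, so O^2- is the misplaced ion.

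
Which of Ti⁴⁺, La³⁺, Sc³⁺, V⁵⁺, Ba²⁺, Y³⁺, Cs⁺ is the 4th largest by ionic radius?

Y³⁺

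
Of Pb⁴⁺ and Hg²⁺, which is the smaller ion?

Pb⁴⁺

Each ion has 78 electrons. The ranking follows nuclear charge in reverse — greater Z gives a smaller radius. Pb⁴⁺ (Z=82), Hg²⁺ (Z=80).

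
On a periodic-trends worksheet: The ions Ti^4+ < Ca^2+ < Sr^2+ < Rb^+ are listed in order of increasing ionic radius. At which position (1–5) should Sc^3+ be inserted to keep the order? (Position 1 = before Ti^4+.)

2

Ti^4+: 18 e⁻, Z=22, Sc^3+: 18 e⁻, Z=21, Ca^2+: 18 e⁻, Z=20, Sr^2+: 36 e⁻, Z=38, Rb^+: 36 e⁻, Z=37. Ti^4+ < Sc^3+ (isoelectronic, higher Z=22 is smaller); Sc^3+ < Ca^2+ (both 18 e⁻, Z=21>20); Ca^2+ < Sr^2+ (same group, 1 shell fewer); Sr^2+ < Rb^+ (both 36 e⁻, Z=38>37).
The complete sequence is Ti^4+ < Sc^3+ < Ca^2+ < Sr^2+ < Rb^+. Sc^3+ sits at position 2.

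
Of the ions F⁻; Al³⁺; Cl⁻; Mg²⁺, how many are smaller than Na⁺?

2

Electron counts and nuclear charges: Al³⁺ has 10 e⁻ (Z=13), Mg²⁺ has 10 e⁻ (Z=12), Na⁺ has 10 e⁻ (Z=11), F⁻ has 10 e⁻ (Z=9), Cl⁻ has 18 e⁻ (Z=17). Al³⁺ < Mg²⁺ (isoelectronic, higher Z=13 is smaller); Mg²⁺ < Na⁺ (isoelectronic, higher Z=12 is smaller); Na⁺ < F⁻ (isoelectronic, higher Z=11 is smaller); F⁻ < Cl⁻ (same group, period 2 vs 3).
Relative to Na⁺, the ions that are smaller are Al³⁺, Mg²⁺. That's 2.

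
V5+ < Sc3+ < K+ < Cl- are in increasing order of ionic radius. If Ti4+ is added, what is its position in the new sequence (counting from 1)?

2

All of these have 18 electrons (isoelectronic). With the same electron cloud, the ion with the most protons pulls it in tightest. Nuclear charges: V5+ (Z=23), Ti4+ (Z=22), Sc3+ (Z=21), K+ (Z=19), Cl- (Z=17). Highest Z is smallest.
The complete sequence is V5+ < Ti4+ < Sc3+ < K+ < Cl-. Ti4+ sits at position 2.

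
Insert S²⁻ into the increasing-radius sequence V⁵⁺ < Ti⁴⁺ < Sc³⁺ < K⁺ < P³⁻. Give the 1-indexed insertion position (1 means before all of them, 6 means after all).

5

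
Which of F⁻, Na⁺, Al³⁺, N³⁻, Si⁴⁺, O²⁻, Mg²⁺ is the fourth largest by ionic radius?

Na⁺

All of these have 10 electrons (isoelectronic). With the same electron cloud, the ion with the most protons pulls it in tightest. Nuclear charges: Si⁴⁺ (Z=14), Al³⁺ (Z=13), Mg²⁺ (Z=12), Na⁺ (Z=11), F⁻ (Z=9), O²⁻ (Z=8), N³⁻ (Z=7). Highest Z is smallest.
So the order is Si⁴⁺ < Al³⁺ < Mg²⁺ < Na⁺ < F⁻ < O²⁻ < N³⁻; the 4th-largest ion is Na⁺.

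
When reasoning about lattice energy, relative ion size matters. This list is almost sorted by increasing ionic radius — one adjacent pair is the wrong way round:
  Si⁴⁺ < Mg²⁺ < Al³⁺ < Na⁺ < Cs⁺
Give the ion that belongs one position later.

Mg²⁺

Scanning neighbour by neighbour, only Mg²⁺/Al³⁺ violates a trend: they are isoelectronic (10 e⁻) and Al has more protons than Mg (13 vs 12), making Al³⁺ smaller. That makes Mg²⁺ the one sitting a position early relative to where it belongs.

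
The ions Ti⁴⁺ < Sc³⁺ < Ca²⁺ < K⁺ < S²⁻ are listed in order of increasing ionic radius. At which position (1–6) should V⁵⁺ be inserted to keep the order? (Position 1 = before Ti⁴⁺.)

Each ion has 18 electrons. The ranking follows nuclear charge in reverse — greater Z gives a smaller radius. V⁵⁺ (Z=23), Ti⁴⁺ (Z=22), Sc³⁺ (Z=21), Ca²⁺ (Z=20), K⁺ (Z=19), S²⁻ (Z=16).
The complete sequence is V⁵⁺ < Ti⁴⁺ < Sc³⁺ < Ca²⁺ < K⁺ < S²⁻. V⁵⁺ sits at position 1.

1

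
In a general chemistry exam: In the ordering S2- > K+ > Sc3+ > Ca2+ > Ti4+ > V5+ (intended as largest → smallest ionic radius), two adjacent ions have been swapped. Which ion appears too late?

Ca2+

Scanning neighbour by neighbour, only Sc3+/Ca2+ violates a trend: both have 18 electrons but Z(Sc)=21 > Z(Ca)=20, so Sc3+ should be the smaller of the two. That makes Ca2+ the one sitting a position late relative to where it belongs.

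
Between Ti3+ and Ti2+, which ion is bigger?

Ti2+

Same element, different charge: the more highly charged cation has fewer electrons and a greater effective nuclear charge per electron, making Ti3+ the smallest.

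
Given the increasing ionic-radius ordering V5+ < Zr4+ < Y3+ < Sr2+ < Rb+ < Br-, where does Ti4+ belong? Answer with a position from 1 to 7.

2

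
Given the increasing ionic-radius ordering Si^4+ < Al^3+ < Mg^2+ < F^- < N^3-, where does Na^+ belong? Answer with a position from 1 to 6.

These species are isoelectronic with 10 electrons. The only difference is the number of protons: Si^4+ (Z=14), Al^3+ (Z=13), Mg^2+ (Z=12), Na^+ (Z=11), F^- (Z=9), N^3- (Z=7). The strongest nuclear pull (Si^4+) gives the smallest ion.
With Na^+ included the full order is Si^4+ < Al^3+ < Mg^2+ < Na^+ < F^- < N^3-, so it takes position 4.

4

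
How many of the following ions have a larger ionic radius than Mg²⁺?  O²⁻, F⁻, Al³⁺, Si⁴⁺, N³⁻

3

All of these have 10 electrons (isoelectronic). With the same electron cloud, the ion with the most protons pulls it in tightest. Nuclear charges: Si⁴⁺ (Z=14), Al³⁺ (Z=13), Mg²⁺ (Z=12), F⁻ (Z=9), O²⁻ (Z=8), N³⁻ (Z=7). Highest Z is smallest.
Overall: Si⁴⁺ < Al³⁺ < Mg²⁺ < F⁻ < O²⁻ < N³⁻. Mg²⁺ has 2 below it and 3 above. That's 3.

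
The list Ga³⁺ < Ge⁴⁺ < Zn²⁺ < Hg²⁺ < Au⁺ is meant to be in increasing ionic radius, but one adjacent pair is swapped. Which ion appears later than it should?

Ge⁴⁺

Compare adjacent ions: Ge⁴⁺ and Ga³⁺ share 28 electrons; the higher nuclear charge on Ge (Z=32) contracts it more, so Ge⁴⁺ < Ga³⁺ — yet in this increasing list Ga³⁺ sits before Ge⁴⁺. Nothing else is reversed, so Ge⁴⁺ should move one place to the left.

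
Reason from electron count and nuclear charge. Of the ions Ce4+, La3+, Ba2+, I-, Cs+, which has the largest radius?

Isoelectronic series (54 e⁻ each). Size is set by nuclear charge: more protons means a smaller ion. Ce4+ (Z=58), La3+ (Z=57), Ba2+ (Z=56), Cs+ (Z=55), I- (Z=53).

I-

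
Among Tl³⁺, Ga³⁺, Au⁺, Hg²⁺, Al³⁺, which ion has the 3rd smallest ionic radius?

Tabulating Z and e⁻: Al³⁺ has 10 e⁻ (Z=13), Ga³⁺ has 28 e⁻ (Z=31), Tl³⁺ has 78 e⁻ (Z=81), Hg²⁺ has 78 e⁻ (Z=80), Au⁺ has 78 e⁻ (Z=79). Al³⁺ < Ga³⁺ (same group, period 3 vs 4); Ga³⁺ < Tl³⁺ (same group, period 4 vs 6); Tl³⁺ < Hg²⁺ (isoelectronic, higher Z=81 is smaller); Hg²⁺ < Au⁺ (both 78 e⁻, Z=80>79).
So the order is Al³⁺ < Ga³⁺ < Tl³⁺ < Hg²⁺ < Au⁺; the 3rd-smallest ion is Tl³⁺.

Tl³⁺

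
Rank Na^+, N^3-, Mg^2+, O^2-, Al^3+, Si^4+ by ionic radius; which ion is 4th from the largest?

Mg^2+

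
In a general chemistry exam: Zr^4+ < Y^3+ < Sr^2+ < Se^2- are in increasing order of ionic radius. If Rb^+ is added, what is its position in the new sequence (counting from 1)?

4

Each ion has 36 electrons. The ranking follows nuclear charge in reverse — greater Z gives a smaller radius. Zr^4+ (Z=40), Y^3+ (Z=39), Sr^2+ (Z=38), Rb^+ (Z=37), Se^2- (Z=34).
Merged order: Zr^4+ < Y^3+ < Sr^2+ < Rb^+ < Se^2- — Rb^+ is number 4.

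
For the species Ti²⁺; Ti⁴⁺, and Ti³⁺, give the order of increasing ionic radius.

Ti⁴⁺ < Ti³⁺ < Ti²⁺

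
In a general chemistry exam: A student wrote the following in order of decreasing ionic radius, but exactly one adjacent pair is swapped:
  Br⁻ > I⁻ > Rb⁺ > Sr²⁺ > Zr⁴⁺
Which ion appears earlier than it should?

Br⁻

Compare adjacent ions: both in group 17 with the same charge; Br⁻ (period 4) has the smaller radius — yet in this decreasing list Br⁻ sits before I⁻. Nothing else is reversed, so Br⁻ should move one place to the right.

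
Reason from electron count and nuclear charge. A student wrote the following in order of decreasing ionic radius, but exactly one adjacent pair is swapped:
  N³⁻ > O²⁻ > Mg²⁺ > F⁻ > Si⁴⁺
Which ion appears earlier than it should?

Mg²⁺

Compare adjacent ions: both have 10 electrons but Z(Mg)=12 > Z(F)=9, so Mg²⁺ should be the smaller of the two — yet in this decreasing list Mg²⁺ sits before F⁻. Nothing else is reversed, so Mg²⁺ should move one place to the right.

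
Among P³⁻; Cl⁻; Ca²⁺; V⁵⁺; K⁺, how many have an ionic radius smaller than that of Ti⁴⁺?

1

Each ion has 18 electrons. The ranking follows nuclear charge in reverse — greater Z gives a smaller radius. V⁵⁺ (Z=23), Ti⁴⁺ (Z=22), Ca²⁺ (Z=20), K⁺ (Z=19), Cl⁻ (Z=17), P³⁻ (Z=15).
Overall: V⁵⁺ < Ti⁴⁺ < Ca²⁺ < K⁺ < Cl⁻ < P³⁻. Ti⁴⁺ has 1 below it and 4 above. So 1 is smaller.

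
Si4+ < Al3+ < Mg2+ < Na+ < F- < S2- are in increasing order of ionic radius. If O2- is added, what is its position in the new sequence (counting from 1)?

6

Si4+: 10 e⁻, Z=14, Al3+: 10 e⁻, Z=13, Mg2+: 10 e⁻, Z=12, Na+: 10 e⁻, Z=11, F-: 10 e⁻, Z=9, O2-: 10 e⁻, Z=8, S2-: 18 e⁻, Z=16. Si4+ < Al3+ (isoelectronic, higher Z=14 is smaller); Al3+ < Mg2+ (both 10 e⁻, Z=13>12); Mg2+ < Na+ (both 10 e⁻, Z=12>11); Na+ < F- (both 10 e⁻, Z=11>9); F- < O2- (both 10 e⁻, Z=9>8); O2- < S2- (same group, period 2 vs 3).
Merged order: Si4+ < Al3+ < Mg2+ < Na+ < F- < O2- < S2- — O2- is number 6.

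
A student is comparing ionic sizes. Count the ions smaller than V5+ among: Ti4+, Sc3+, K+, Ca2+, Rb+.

0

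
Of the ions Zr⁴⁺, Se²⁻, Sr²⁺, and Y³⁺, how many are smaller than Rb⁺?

3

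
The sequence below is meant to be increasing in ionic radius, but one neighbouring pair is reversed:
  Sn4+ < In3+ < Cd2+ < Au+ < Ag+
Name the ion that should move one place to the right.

Scanning neighbour by neighbour, only Au+/Ag+ violates a trend: both in group 11 with the same charge; Ag+ (period 5) has the smaller radius. That makes Au+ the one sitting a position early relative to where it belongs.

Au+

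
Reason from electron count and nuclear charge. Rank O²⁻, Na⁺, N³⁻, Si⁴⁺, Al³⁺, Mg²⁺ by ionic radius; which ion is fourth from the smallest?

Each ion has 10 electrons. The ranking follows nuclear charge in reverse — greater Z gives a smaller radius. Si⁴⁺ (Z=14), Al³⁺ (Z=13), Mg²⁺ (Z=12), Na⁺ (Z=11), O²⁻ (Z=8), N³⁻ (Z=7).
Full ascending order: Si⁴⁺ < Al³⁺ < Mg²⁺ < Na⁺ < O²⁻ < N³⁻. Counting from the smallest, position 4 is Na⁺.

Na⁺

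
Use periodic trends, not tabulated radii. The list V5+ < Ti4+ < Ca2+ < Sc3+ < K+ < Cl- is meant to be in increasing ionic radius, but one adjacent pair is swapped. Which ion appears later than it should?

Sc3+

Scanning neighbour by neighbour, only Ca2+/Sc3+ violates a trend: Sc3+ and Ca2+ share 18 electrons; the higher nuclear charge on Sc (Z=21) contracts it more, so Sc3+ < Ca2+. That makes Sc3+ the one sitting a position late relative to where it belongs.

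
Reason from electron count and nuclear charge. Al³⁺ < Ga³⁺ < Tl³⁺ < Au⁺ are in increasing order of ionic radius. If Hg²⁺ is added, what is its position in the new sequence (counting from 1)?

4

Work out protons and electrons: Al³⁺ has 10 e⁻ (Z=13), Ga³⁺ has 28 e⁻ (Z=31), Tl³⁺ has 78 e⁻ (Z=81), Hg²⁺ has 78 e⁻ (Z=80), Au⁺ has 78 e⁻ (Z=79). Al³⁺ < Ga³⁺ (same group, 1 shell fewer); Ga³⁺ < Tl³⁺ (same group, 2 shells fewer); Tl³⁺ < Hg²⁺ (isoelectronic, higher Z=81 is smaller); Hg²⁺ < Au⁺ (both 78 e⁻, Z=80>79).
With Hg²⁺ included the full order is Al³⁺ < Ga³⁺ < Tl³⁺ < Hg²⁺ < Au⁺, so it takes position 4.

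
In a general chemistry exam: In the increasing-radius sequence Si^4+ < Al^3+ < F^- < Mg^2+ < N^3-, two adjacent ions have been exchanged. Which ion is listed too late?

Mg^2+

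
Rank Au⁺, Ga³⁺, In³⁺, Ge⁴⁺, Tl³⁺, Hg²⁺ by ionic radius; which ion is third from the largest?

Tl³⁺

First list Z and electron count for each: Ge⁴⁺ has 28 e⁻ (Z=32), Ga³⁺ has 28 e⁻ (Z=31), In³⁺ has 46 e⁻ (Z=49), Tl³⁺ has 78 e⁻ (Z=81), Hg²⁺ has 78 e⁻ (Z=80), Au⁺ has 78 e⁻ (Z=79). Ge⁴⁺ < Ga³⁺ (both 28 e⁻, Z=32>31); Ga³⁺ < In³⁺ (same group, period 4 vs 5); In³⁺ < Tl³⁺ (same group, period 5 vs 6); Tl³⁺ < Hg²⁺ (isoelectronic, higher Z=81 is smaller); Hg²⁺ < Au⁺ (isoelectronic, higher Z=80 is smaller).
So the order is Ge⁴⁺ < Ga³⁺ < In³⁺ < Tl³⁺ < Hg²⁺ < Au⁺; the 3rd-largest ion is Tl³⁺.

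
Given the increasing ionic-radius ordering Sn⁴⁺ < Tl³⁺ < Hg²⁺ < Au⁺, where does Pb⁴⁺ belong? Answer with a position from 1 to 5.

2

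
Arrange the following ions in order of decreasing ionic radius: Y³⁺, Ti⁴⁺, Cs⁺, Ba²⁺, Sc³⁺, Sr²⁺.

Cs⁺ > Ba²⁺ > Sr²⁺ > Y³⁺ > Sc³⁺ > Ti⁴⁺

Electron counts and nuclear charges: Ti⁴⁺ (Z=22, 18 e⁻), Sc³⁺ (Z=21, 18 e⁻), Y³⁺ (Z=39, 36 e⁻), Sr²⁺ (Z=38, 36 e⁻), Ba²⁺ (Z=56, 54 e⁻), Cs⁺ (Z=55, 54 e⁻). Ti⁴⁺ < Sc³⁺ (both 18 e⁻, Z=22>21); Sc³⁺ < Y³⁺ (same group, 1 shell fewer); Y³⁺ < Sr²⁺ (isoelectronic, higher Z=39 is smaller); Sr²⁺ < Ba²⁺ (same group, period 5 vs 6); Ba²⁺ < Cs⁺ (isoelectronic, higher Z=56 is smaller).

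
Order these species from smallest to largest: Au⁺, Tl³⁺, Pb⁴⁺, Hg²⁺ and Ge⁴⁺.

Ge⁴⁺ < Pb⁴⁺ < Tl³⁺ < Hg²⁺ < Au⁺

Work out protons and electrons: Ge⁴⁺ (Z=32, 28 e⁻), Pb⁴⁺ (Z=82, 78 e⁻), Tl³⁺ (Z=81, 78 e⁻), Hg²⁺ (Z=80, 78 e⁻), Au⁺ (Z=79, 78 e⁻). Ge⁴⁺ < Pb⁴⁺ (same group, period 4 vs 6); Pb⁴⁺ < Tl³⁺ (isoelectronic, higher Z=82 is smaller); Tl³⁺ < Hg²⁺ (both 78 e⁻, Z=81>80); Hg²⁺ < Au⁺ (both 78 e⁻, Z=80>79).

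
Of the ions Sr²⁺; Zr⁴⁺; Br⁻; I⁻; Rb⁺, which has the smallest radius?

Zr⁴⁺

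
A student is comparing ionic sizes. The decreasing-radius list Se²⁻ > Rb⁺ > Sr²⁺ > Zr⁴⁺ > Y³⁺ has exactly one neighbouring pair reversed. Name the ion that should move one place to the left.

The pair Zr⁴⁺, Y³⁺ is the wrong way round — they are isoelectronic (36 e⁻) and Zr has more protons than Y (40 vs 39), making Zr⁴⁺ smaller. All other adjacent pairs agree with periodic trends, so Y³⁺ is the misplaced ion.

Y³⁺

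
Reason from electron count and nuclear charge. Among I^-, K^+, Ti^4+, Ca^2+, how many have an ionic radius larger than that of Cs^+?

1

Ti^4+ has 18 e⁻ (Z=22), Ca^2+ has 18 e⁻ (Z=20), K^+ has 18 e⁻ (Z=19), Cs^+ has 54 e⁻ (Z=55), I^- has 54 e⁻ (Z=53). Ti^4+ < Ca^2+ (isoelectronic, higher Z=22 is smaller); Ca^2+ < K^+ (isoelectronic, higher Z=20 is smaller); K^+ < Cs^+ (same group, 2 shells fewer); Cs^+ < I^- (isoelectronic, higher Z=55 is smaller).
Ordering all of them (including Cs^+) by radius gives Ti^4+ < Ca^2+ < K^+ < Cs^+ < I^-. So 1 is larger.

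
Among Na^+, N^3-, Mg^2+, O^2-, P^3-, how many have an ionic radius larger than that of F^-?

3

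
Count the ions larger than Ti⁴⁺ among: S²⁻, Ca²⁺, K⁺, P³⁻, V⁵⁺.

4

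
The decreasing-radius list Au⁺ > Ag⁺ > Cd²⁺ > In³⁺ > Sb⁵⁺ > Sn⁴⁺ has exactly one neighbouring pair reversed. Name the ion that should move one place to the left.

Sn⁴⁺

Check each adjacent pair. Sb⁵⁺ and Sn⁴⁺ are reversed: both have 46 electrons but Z(Sb)=51 > Z(Sn)=50, so Sb⁵⁺ should be the smaller of the two. No other neighbouring pair contradicts the periodic trends, so Sn⁴⁺ is the ion listed too late.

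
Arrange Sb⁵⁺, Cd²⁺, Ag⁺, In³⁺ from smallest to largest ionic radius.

Sb⁵⁺ < In³⁺ < Cd²⁺ < Ag⁺

These species are isoelectronic with 46 electrons. The only difference is the number of protons: Sb⁵⁺ (Z=51), In³⁺ (Z=49), Cd²⁺ (Z=48), Ag⁺ (Z=47). The strongest nuclear pull (Sb⁵⁺) gives the smallest ion.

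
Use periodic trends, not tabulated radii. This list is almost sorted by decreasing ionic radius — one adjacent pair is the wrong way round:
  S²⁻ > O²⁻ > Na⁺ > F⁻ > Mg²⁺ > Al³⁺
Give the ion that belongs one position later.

Check each adjacent pair. Na⁺ and F⁻ are reversed: Na⁺ and F⁻ share 10 electrons; the higher nuclear charge on Na (Z=11) contracts it more, so Na⁺ < F⁻. No other neighbouring pair contradicts the periodic trends, so Na⁺ is the ion listed too early.

Na⁺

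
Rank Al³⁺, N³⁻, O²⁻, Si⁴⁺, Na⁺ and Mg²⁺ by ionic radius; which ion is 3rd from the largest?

Each ion has 10 electrons. The ranking follows nuclear charge in reverse — greater Z gives a smaller radius. Si⁴⁺ (Z=14), Al³⁺ (Z=13), Mg²⁺ (Z=12), Na⁺ (Z=11), O²⁻ (Z=8), N³⁻ (Z=7).
So the order is Si⁴⁺ < Al³⁺ < Mg²⁺ < Na⁺ < O²⁻ < N³⁻; the 3rd-largest ion is Na⁺.

Na⁺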